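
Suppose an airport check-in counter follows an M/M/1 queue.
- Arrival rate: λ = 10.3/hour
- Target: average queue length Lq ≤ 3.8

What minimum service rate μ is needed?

For M/M/1: Lq = λ²/(μ(μ-λ))
Need Lq ≤ 3.8, i.e. μ(μ-λ) ≥ λ²/3.8
μ² - 10.3μ - 106.09/3.8 ≥ 0  →  μ² - 10.3μ - 27.91842 ≥ 0
Quadratic formula (positive root): μ = [λ + √(λ² + 4×27.91842)]/2
Discriminant: 106.09 + 4×27.91842 = 217.7637, √217.7637 = 14.7568
μ ≥ (10.3 + 14.7568)/2 = 12.5284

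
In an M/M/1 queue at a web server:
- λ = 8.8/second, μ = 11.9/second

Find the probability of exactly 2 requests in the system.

ρ = λ/μ = 8.8/11.9 = 0.7395
P(n) = (1-ρ)ρⁿ
P(2) = (1-0.7395) × 0.7395^2
P(2) = 0.2605 × 0.5469
P(2) = 0.1425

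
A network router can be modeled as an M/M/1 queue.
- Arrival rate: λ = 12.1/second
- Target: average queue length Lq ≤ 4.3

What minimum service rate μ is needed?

For M/M/1: Lq = λ²/(μ(μ-λ))
Need Lq ≤ 4.3, i.e. μ(μ-λ) ≥ λ²/4.3
μ² - 12.1μ - 146.41/4.3 ≥ 0  →  μ² - 12.1μ - 34.048837 ≥ 0
Quadratic formula (positive root): μ = [λ + √(λ² + 4×34.048837)]/2
Discriminant: 146.41 + 4×34.048837 = 282.6053, √282.6053 = 16.8109
μ ≥ (12.1 + 16.8109)/2 = 14.4554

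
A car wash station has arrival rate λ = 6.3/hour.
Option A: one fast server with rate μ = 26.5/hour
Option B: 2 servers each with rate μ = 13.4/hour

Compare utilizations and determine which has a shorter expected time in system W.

Option A: single server μ = 26.5 (M/M/1)
  ρ_A = 6.3/26.5 = 0.2377
  W_A = 1/(μ-λ) = 1/(26.5-6.3) = 1/20.20 = 0.04950

Option B: 2 servers μ = 13.4 (M/M/2)
  ρ_B = λ/(cμ) = 6.3/(2×13.4) = 0.2351
  Offered load a = λ/μ = cρ = 6.3/13.4 = 0.4701
  P₀ = [ Σₙ₌₀^1 aⁿ/n! + a^2/(2!(1-ρ)) ]⁻¹
  Σ = a^0/0! + a^1/1! = 1.0000 + 0.4701 = 1.4701
  a^2/(2!(1-ρ)) = 0.2210/(2 × 0.7649) = 0.1445
  P₀ = 1/(1.4701 + 0.1445) = 0.6193
  Lq = P₀·a^2·ρ / (2!(1-ρ)²) = 0.6193 × 0.2210 × 0.2351 / (2 × 0.5851) = 0.02750
  Wq_B = Lq/λ = 0.02750/6.3 = 0.004365
  W_B = Wq_B + 1/μ = 0.004365 + 0.07463 = 0.07899

Since W_A = 0.04950 < W_B = 0.07899, Option A (single fast server) has the shorter time in system.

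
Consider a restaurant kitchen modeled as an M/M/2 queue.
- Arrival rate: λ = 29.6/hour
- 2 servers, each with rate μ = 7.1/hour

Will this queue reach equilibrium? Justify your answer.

Stability requires ρ = λ/(cμ) < 1
ρ = 29.6/(2 × 7.1) = 29.6/14.20 = 2.0845
Since 2.0845 ≥ 1, the system is UNSTABLE.
Need c > λ/μ = 29.6/7.1 = 4.17.
Minimum servers needed: c = 5.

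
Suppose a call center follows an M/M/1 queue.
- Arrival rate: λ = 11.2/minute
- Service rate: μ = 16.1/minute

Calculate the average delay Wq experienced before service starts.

First, compute utilization: ρ = λ/μ = 11.2/16.1 = 0.6957
For M/M/1: Wq = λ/(μ(μ-λ))
Wq = 11.2/(16.1 × (16.1-11.2))
Wq = 11.2/(16.1 × 4.90)
Wq = 0.1420 minutes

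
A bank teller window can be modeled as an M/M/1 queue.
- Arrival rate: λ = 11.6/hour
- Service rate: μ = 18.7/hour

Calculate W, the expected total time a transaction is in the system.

First, compute utilization: ρ = λ/μ = 11.6/18.7 = 0.6203
For M/M/1: W = 1/(μ-λ)
W = 1/(18.7-11.6) = 1/7.10
W = 0.1408 hours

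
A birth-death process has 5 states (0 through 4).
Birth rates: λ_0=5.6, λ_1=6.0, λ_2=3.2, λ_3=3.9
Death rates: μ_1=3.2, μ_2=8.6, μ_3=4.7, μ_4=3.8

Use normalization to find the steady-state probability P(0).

Ratios P(n)/P(0) = (λ₀···λₙ₋₁)/(μ₁···μₙ):
P(1)/P(0) = (5.6)/(3.2) = 1.7500
P(2)/P(0) = (5.6×6.0)/(3.2×8.6) = 1.2209
P(3)/P(0) = (5.6×6.0×3.2)/(3.2×8.6×4.7) = 0.8313
P(4)/P(0) = (5.6×6.0×3.2×3.9)/(3.2×8.6×4.7×3.8) = 0.8531

Normalization: ∑ P(n) = 1
P(0) × (1.0000 + 1.7500 + 1.2209 + 0.8313 + 0.8531) = 1
P(0) × 5.6553 = 1
P(0) = 1/5.6553 = 0.1768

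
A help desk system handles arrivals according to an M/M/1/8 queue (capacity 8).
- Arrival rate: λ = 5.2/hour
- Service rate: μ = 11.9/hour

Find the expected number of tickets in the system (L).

ρ = λ/μ = 5.2/11.9 = 0.43697
P₀ = (1-ρ)/(1-ρ^(K+1)) = (1-0.43697)/(1-0.43697^9) = 0.56303/0.99942 = 0.5634
P_K = P₀×ρ^K = 0.56336 × 0.43697^8 = 0.56336 × 0.0013293 = 0.0007489
L = ρ[1 - (K+1)ρ^K + Kρ^(K+1)] / [(1-ρ)(1-ρ^(K+1))]
L = 0.43697 × (1 - 9×0.001329 + 8×0.0005809) / ((1 - 0.43697) × (1 - 0.0005809)) = 0.7709 tickets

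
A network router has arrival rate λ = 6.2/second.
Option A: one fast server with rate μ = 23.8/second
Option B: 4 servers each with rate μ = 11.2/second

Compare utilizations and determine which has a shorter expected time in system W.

Option A: single server μ = 23.8 (M/M/1)
  ρ_A = 6.2/23.8 = 0.2605
  W_A = 1/(μ-λ) = 1/(23.8-6.2) = 1/17.60 = 0.05682

Option B: 4 servers μ = 11.2 (M/M/4)
  ρ_B = λ/(cμ) = 6.2/(4×11.2) = 0.1384
  Offered load a = λ/μ = cρ = 6.2/11.2 = 0.5536
  P₀ = [ Σₙ₌₀^3 aⁿ/n! + a^4/(4!(1-ρ)) ]⁻¹
  Σ = a^0/0! + a^1/1! + a^2/2! + a^3/3! = 1.0000 + 0.5536 + 0.1532 + 0.02827 = 1.7351
  a^4/(4!(1-ρ)) = 0.09391/(24 × 0.8616) = 0.004541
  P₀ = 1/(1.7351 + 0.004541) = 0.5748
  Lq = P₀·a^4·ρ / (4!(1-ρ)²) = 0.5748 × 0.09391 × 0.1384 / (24 × 0.7424) = 0.0004193
  Wq_B = Lq/λ = 0.0004193/6.2 = 0.000067629
  W_B = Wq_B + 1/μ = 0.000067629 + 0.089286 = 0.08935

Since W_A = 0.05682 < W_B = 0.08935, Option A (single fast server) has the shorter time in system.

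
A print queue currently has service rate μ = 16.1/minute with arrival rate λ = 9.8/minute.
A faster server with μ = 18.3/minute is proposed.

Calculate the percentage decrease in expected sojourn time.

System 1: ρ₁ = 9.8/16.1 = 0.6087, W₁ = 1/(16.1-9.8) = 0.15873
System 2: ρ₂ = 9.8/18.3 = 0.5355, W₂ = 1/(18.3-9.8) = 0.11765
Improvement: (W₁-W₂)/W₁ = (0.15873-0.11765)/0.15873 = 25.88%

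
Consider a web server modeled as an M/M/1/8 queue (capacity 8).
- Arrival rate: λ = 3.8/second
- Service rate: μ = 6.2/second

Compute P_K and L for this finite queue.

ρ = λ/μ = 3.8/6.2 = 0.6129
P₀ = (1-ρ)/(1-ρ^(K+1)) = (1-0.6129)/(1-0.6129^9) = 0.3871/0.9878 = 0.3919
P_K = P₀×ρ^K = 0.3919 × 0.6129^8 = 0.3919 × 0.01991 = 0.007803
Blocking probability P_8 = 0.007803 (0.78%)
L = ρ[1 - (K+1)ρ^K + Kρ^(K+1)] / [(1-ρ)(1-ρ^(K+1))]
L = 0.6129 × (1 - 9×0.01991 + 8×0.01220) / ((1 - 0.6129) × (1 - 0.01220)) = 1.4721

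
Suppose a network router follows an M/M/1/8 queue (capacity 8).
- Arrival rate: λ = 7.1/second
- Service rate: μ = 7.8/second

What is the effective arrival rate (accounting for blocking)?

ρ = λ/μ = 7.1/7.8 = 0.91026
P₀ = (1-ρ)/(1-ρ^(K+1)) = (1-0.91026)/(1-0.91026^9) = 0.08974/0.5710 = 0.1572
P_K = P₀×ρ^K = 0.15717 × 0.91026^8 = 0.15717 × 0.47133 = 0.07408
λ_eff = λ(1-P_K) = 7.1 × (1 - 0.07408) = 7.1 × 0.92592 = 6.5740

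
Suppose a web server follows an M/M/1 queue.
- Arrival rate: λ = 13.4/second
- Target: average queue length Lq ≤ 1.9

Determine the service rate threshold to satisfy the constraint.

For M/M/1: Lq = λ²/(μ(μ-λ))
Need Lq ≤ 1.9, i.e. μ(μ-λ) ≥ λ²/1.9
μ² - 13.4μ - 179.56/1.9 ≥ 0  →  μ² - 13.4μ - 94.505263 ≥ 0
Quadratic formula (positive root): μ = [λ + √(λ² + 4×94.505263)]/2
Discriminant: 179.56 + 4×94.505263 = 557.5811, √557.5811 = 23.6132
μ ≥ (13.4 + 23.6132)/2 = 18.5066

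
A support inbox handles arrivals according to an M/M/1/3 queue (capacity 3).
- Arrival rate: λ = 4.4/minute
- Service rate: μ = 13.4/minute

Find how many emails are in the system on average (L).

ρ = λ/μ = 4.4/13.4 = 0.32836
P₀ = (1-ρ)/(1-ρ^(K+1)) = (1-0.32836)/(1-0.32836^4) = 0.6716/0.9884 = 0.6795
P_K = P₀×ρ^K = 0.67954 × 0.32836^3 = 0.67954 × 0.035404 = 0.02406
L = ρ[1 - (K+1)ρ^K + Kρ^(K+1)] / [(1-ρ)(1-ρ^(K+1))]
L = 0.32836 × (1 - 4×0.035404 + 3×0.011625) / ((1 - 0.32836) × (1 - 0.011625)) = 0.4418 emails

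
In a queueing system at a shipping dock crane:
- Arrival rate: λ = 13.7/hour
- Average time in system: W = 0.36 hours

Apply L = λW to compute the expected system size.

Little's Law: L = λW
L = 13.7 × 0.36 = 4.9320 containers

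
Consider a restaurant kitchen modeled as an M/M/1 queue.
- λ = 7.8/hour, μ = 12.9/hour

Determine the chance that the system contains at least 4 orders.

ρ = λ/μ = 7.8/12.9 = 0.6047
P(N ≥ n) = ρⁿ
P(N ≥ 4) = 0.6047^4
P(N ≥ 4) = 0.1337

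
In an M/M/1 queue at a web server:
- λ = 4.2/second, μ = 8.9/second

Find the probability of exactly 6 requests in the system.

ρ = λ/μ = 4.2/8.9 = 0.47191
P(n) = (1-ρ)ρⁿ
P(6) = (1-0.47191) × 0.47191^6
P(6) = 0.52809 × 0.011045
P(6) = 0.005833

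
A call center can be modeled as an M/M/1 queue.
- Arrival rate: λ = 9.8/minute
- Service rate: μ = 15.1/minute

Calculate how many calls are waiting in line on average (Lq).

ρ = λ/μ = 9.8/15.1 = 0.6490
For M/M/1: Lq = λ²/(μ(μ-λ))
Lq = 96.04/(15.1 × 5.30)
Lq = 1.2000 calls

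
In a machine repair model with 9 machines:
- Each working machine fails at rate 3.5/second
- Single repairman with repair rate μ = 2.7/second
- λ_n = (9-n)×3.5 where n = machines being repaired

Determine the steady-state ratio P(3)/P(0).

P(3)/P(0) = ∏_{i=0}^{3-1} λ_i/μ_{i+1}
= (9-0)×3.5/2.7 × (9-1)×3.5/2.7 × (9-2)×3.5/2.7
= 1097.8509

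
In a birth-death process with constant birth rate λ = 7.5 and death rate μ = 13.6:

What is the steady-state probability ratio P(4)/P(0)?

For constant rates: P(n)/P(0) = (λ/μ)^n
P(4)/P(0) = (7.5/13.6)^4 = 0.55147^4 = 0.09249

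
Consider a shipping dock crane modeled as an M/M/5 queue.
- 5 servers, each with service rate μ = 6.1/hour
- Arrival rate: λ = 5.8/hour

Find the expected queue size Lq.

Traffic intensity: ρ = λ/(cμ) = 5.8/(5×6.1) = 0.1902
Since ρ = 0.1902 < 1, system is stable.
Offered load a = λ/μ = cρ = 5.8/6.1 = 0.9508
P₀ = [ Σₙ₌₀^4 aⁿ/n! + a^5/(5!(1-ρ)) ]⁻¹
Σ = a^0/0! + a^1/1! + a^2/2! + a^3/3! + a^4/4! = 1.0000 + 0.9508 + 0.4520 + 0.1433 + 0.03406 = 2.5802
a^5/(5!(1-ρ)) = 0.7771/(120 × 0.8098) = 0.007997
P₀ = 1/(2.5802 + 0.007997) = 0.3864
Lq = P₀·a^5·ρ / (5!(1-ρ)²) = 0.38637 × 0.77712 × 0.19016 / (120 × 0.65583) = 0.0007255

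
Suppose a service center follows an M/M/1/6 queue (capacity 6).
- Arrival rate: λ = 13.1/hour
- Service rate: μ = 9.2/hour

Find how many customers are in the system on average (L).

ρ = λ/μ = 13.1/9.2 = 1.423913
P₀ = (1-ρ)/(1-ρ^(K+1)) = (1-1.423913)/(1-1.423913^7) = -0.4239/-10.8682 = 0.03900
P_K = P₀×ρ^K = 0.03900 × 1.423913^6 = 0.03900 × 8.3349 = 0.3251
L = ρ[1 - (K+1)ρ^K + Kρ^(K+1)] / [(1-ρ)(1-ρ^(K+1))]
L = 1.423913 × (1 - 7×8.3349 + 6×11.8682) / ((1 - 1.423913) × (1 - 11.8682)) = 4.2851 customers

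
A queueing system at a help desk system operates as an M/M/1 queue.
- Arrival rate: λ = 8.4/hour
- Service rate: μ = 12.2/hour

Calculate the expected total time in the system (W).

First, compute utilization: ρ = λ/μ = 8.4/12.2 = 0.6885
For M/M/1: W = 1/(μ-λ)
W = 1/(12.2-8.4) = 1/3.80
W = 0.2632 hours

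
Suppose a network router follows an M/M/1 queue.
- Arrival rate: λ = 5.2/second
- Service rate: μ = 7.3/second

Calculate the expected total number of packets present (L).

ρ = λ/μ = 5.2/7.3 = 0.7123
For M/M/1: L = λ/(μ-λ)
L = 5.2/(7.3-5.2) = 5.2/2.10
L = 2.4762 packets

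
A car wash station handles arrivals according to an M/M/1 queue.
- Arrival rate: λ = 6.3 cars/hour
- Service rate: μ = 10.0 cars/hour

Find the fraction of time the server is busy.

Server utilization: ρ = λ/μ
ρ = 6.3/10.0 = 0.6300
The server is busy 63.00% of the time.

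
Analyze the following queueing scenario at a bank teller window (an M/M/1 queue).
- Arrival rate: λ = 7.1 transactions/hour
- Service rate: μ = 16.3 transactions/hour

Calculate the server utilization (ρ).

Server utilization: ρ = λ/μ
ρ = 7.1/16.3 = 0.4356
The server is busy 43.56% of the time.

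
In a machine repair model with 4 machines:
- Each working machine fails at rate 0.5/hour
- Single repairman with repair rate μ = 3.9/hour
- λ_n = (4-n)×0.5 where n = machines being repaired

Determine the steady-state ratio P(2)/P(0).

P(2)/P(0) = ∏_{i=0}^{2-1} λ_i/μ_{i+1}
= (4-0)×0.5/3.9 × (4-1)×0.5/3.9
= 0.1972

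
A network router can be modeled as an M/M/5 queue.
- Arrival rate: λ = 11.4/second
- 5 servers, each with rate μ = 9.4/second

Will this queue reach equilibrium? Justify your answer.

Stability requires ρ = λ/(cμ) < 1
ρ = 11.4/(5 × 9.4) = 11.4/47.00 = 0.2426
Since 0.2426 < 1, the system is STABLE.
The servers are busy 24.26% of the time.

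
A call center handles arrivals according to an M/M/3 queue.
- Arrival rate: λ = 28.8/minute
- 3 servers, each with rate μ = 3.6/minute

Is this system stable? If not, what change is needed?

Stability requires ρ = λ/(cμ) < 1
ρ = 28.8/(3 × 3.6) = 28.8/10.80 = 2.6667
Since 2.6667 ≥ 1, the system is UNSTABLE.
Need c > λ/μ = 28.8/3.6 = 8.00.
Minimum servers needed: c = 9.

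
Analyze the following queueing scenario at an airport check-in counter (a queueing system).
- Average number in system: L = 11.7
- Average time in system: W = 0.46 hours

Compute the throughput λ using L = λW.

Little's Law: L = λW, so λ = L/W
λ = 11.7/0.46 = 25.4348 passengers/hour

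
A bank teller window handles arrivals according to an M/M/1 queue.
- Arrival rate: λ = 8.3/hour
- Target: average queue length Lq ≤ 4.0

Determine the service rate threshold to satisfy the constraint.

For M/M/1: Lq = λ²/(μ(μ-λ))
Need Lq ≤ 4.0, i.e. μ(μ-λ) ≥ λ²/4.0
μ² - 8.3μ - 68.89/4.0 ≥ 0  →  μ² - 8.3μ - 17.2225 ≥ 0
Quadratic formula (positive root): μ = [λ + √(λ² + 4×17.2225)]/2
Discriminant: 68.89 + 4×17.2225 = 137.7800, √137.7800 = 11.7380
μ ≥ (8.3 + 11.7380)/2 = 10.0190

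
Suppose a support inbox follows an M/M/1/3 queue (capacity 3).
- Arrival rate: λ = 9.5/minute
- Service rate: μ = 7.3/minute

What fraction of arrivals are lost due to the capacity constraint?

ρ = λ/μ = 9.5/7.3 = 1.3014
P₀ = (1-ρ)/(1-ρ^(K+1)) = (1-1.3014)/(1-1.3014^4) = -0.3014/-1.8684 = 0.1613
P_K = P₀×ρ^K = 0.1613 × 1.3014^3 = 0.1613 × 2.2041 = 0.3555
Blocking probability = 35.55%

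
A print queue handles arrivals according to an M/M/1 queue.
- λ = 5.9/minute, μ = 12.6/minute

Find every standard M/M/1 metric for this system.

Step 1: ρ = λ/μ = 5.9/12.6 = 0.4683
Step 2: L = λ/(μ-λ) = 5.9/6.70 = 0.8806
Step 3: Lq = λ²/(μ(μ-λ)) = 34.81/(12.6×6.70) = 0.4123
Step 4: W = 1/(μ-λ) = 1/6.70 = 0.14925
Step 5: Wq = λ/(μ(μ-λ)) = 5.9/(12.6×6.70) = 0.06989
Step 6: P(0) = 1-ρ = 0.5317
Verify: L = λW = 5.9×0.14925 = 0.8806 ✔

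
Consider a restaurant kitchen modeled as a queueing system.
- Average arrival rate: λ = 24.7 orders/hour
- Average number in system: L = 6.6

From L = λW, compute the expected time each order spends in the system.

Little's Law: L = λW, so W = L/λ
W = 6.6/24.7 = 0.2672 hours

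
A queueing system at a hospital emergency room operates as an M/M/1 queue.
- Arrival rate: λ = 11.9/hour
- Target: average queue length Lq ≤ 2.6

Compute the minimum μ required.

For M/M/1: Lq = λ²/(μ(μ-λ))
Need Lq ≤ 2.6, i.e. μ(μ-λ) ≥ λ²/2.6
μ² - 11.9μ - 141.61/2.6 ≥ 0  →  μ² - 11.9μ - 54.46538 ≥ 0
Quadratic formula (positive root): μ = [λ + √(λ² + 4×54.46538)]/2
Discriminant: 141.61 + 4×54.46538 = 359.4715, √359.4715 = 18.9597
μ ≥ (11.9 + 18.9597)/2 = 15.4299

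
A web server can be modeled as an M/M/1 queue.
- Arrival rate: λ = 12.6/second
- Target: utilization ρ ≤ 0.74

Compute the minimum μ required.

ρ = λ/μ, so μ = λ/ρ
μ ≥ 12.6/0.74 = 17.0270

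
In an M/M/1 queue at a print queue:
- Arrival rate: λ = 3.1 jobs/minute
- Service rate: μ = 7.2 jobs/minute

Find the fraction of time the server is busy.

Server utilization: ρ = λ/μ
ρ = 3.1/7.2 = 0.4306
The server is busy 43.06% of the time.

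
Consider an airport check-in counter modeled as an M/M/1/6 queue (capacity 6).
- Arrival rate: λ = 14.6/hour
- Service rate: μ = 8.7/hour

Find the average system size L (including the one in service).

ρ = λ/μ = 14.6/8.7 = 1.6782
P₀ = (1-ρ)/(1-ρ^(K+1)) = (1-1.6782)/(1-1.6782^7) = -0.6782/-36.4892 = 0.01859
P_K = P₀×ρ^K = 0.018586 × 1.6782^6 = 0.018586 × 22.3389 = 0.4152
L = ρ[1 - (K+1)ρ^K + Kρ^(K+1)] / [(1-ρ)(1-ρ^(K+1))]
L = 1.6782 × (1 - 7×22.33893 + 6×37.48919) / ((1 - 1.6782) × (1 - 37.48919)) = 4.7173 passengers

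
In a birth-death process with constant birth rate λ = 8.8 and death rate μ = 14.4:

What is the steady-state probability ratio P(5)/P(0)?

For constant rates: P(n)/P(0) = (λ/μ)^n
P(5)/P(0) = (8.8/14.4)^5 = 0.61111^5 = 0.08523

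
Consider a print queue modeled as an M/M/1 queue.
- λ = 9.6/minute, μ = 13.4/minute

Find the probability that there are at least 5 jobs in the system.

ρ = λ/μ = 9.6/13.4 = 0.7164
P(N ≥ n) = ρⁿ
P(N ≥ 5) = 0.7164^5
P(N ≥ 5) = 0.1887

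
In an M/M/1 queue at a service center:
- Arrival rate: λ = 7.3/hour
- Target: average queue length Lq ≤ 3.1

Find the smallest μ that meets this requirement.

For M/M/1: Lq = λ²/(μ(μ-λ))
Need Lq ≤ 3.1, i.e. μ(μ-λ) ≥ λ²/3.1
μ² - 7.3μ - 53.29/3.1 ≥ 0  →  μ² - 7.3μ - 17.19032 ≥ 0
Quadratic formula (positive root): μ = [λ + √(λ² + 4×17.19032)]/2
Discriminant: 53.29 + 4×17.19032 = 122.0513, √122.0513 = 11.0477
μ ≥ (7.3 + 11.0477)/2 = 9.1738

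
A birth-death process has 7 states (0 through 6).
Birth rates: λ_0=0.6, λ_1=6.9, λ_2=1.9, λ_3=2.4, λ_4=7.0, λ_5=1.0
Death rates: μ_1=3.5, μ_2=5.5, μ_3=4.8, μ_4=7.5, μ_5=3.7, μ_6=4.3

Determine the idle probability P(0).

Ratios P(n)/P(0) = (λ₀···λₙ₋₁)/(μ₁···μₙ):
P(1)/P(0) = (0.6)/(3.5) = 0.1714
P(2)/P(0) = (0.6×6.9)/(3.5×5.5) = 0.2151
P(3)/P(0) = (0.6×6.9×1.9)/(3.5×5.5×4.8) = 0.08513
P(4)/P(0) = (0.6×6.9×1.9×2.4)/(3.5×5.5×4.8×7.5) = 0.02724
P(5)/P(0) = (0.6×6.9×1.9×2.4×7.0)/(3.5×5.5×4.8×7.5×3.7) = 0.05154
P(6)/P(0) = (0.6×6.9×1.9×2.4×7.0×1.0)/(3.5×5.5×4.8×7.5×3.7×4.3) = 0.01199

Normalization: ∑ P(n) = 1
P(0) × (1.0000 + 0.1714 + 0.2151 + 0.08513 + 0.02724 + 0.05154 + 0.01199) = 1
P(0) × 1.5624 = 1
P(0) = 1/1.5624 = 0.6400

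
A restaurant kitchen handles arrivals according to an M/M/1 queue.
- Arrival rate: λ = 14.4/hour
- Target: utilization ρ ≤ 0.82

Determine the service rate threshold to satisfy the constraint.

ρ = λ/μ, so μ = λ/ρ
μ ≥ 14.4/0.82 = 17.5610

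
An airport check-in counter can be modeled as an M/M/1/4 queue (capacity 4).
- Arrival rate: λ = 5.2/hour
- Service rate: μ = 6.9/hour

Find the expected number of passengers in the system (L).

ρ = λ/μ = 5.2/6.9 = 0.75362
P₀ = (1-ρ)/(1-ρ^(K+1)) = (1-0.75362)/(1-0.75362^5) = 0.2464/0.7569 = 0.3255
P_K = P₀×ρ^K = 0.3255 × 0.75362^4 = 0.3255 × 0.3226 = 0.1050
L = ρ[1 - (K+1)ρ^K + Kρ^(K+1)] / [(1-ρ)(1-ρ^(K+1))]
L = 0.75362 × (1 - 5×0.32256 + 4×0.24309) / ((1 - 0.75362) × (1 - 0.24309)) = 1.4530 passengers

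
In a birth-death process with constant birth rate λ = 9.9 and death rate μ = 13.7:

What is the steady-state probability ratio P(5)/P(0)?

For constant rates: P(n)/P(0) = (λ/μ)^n
P(5)/P(0) = (9.9/13.7)^5 = 0.7226^5 = 0.1970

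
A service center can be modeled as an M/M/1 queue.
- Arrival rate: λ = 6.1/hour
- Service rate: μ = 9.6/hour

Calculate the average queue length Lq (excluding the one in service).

ρ = λ/μ = 6.1/9.6 = 0.6354
For M/M/1: Lq = λ²/(μ(μ-λ))
Lq = 37.21/(9.6 × 3.50)
Lq = 1.1074 customers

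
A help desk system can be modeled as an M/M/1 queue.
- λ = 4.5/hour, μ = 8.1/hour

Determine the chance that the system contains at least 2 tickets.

ρ = λ/μ = 4.5/8.1 = 0.55556
P(N ≥ n) = ρⁿ
P(N ≥ 2) = 0.55556^2
P(N ≥ 2) = 0.3086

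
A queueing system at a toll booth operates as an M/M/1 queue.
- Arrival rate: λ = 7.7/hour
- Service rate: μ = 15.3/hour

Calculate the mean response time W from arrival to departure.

First, compute utilization: ρ = λ/μ = 7.7/15.3 = 0.5033
For M/M/1: W = 1/(μ-λ)
W = 1/(15.3-7.7) = 1/7.60
W = 0.1316 hours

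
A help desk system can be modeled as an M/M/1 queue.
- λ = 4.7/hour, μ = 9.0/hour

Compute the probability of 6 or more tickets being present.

ρ = λ/μ = 4.7/9.0 = 0.5222
P(N ≥ n) = ρⁿ
P(N ≥ 6) = 0.5222^6
P(N ≥ 6) = 0.02028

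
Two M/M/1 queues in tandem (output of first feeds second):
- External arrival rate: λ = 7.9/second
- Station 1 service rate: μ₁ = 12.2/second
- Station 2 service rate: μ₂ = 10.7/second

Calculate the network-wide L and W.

By Jackson's theorem, each station behaves as independent M/M/1.
Station 1: ρ₁ = 7.9/12.2 = 0.6475, L₁ = ρ₁/(1-ρ₁) = λ/(μ₁-λ) = 7.9/4.30 = 1.8372
Station 2: ρ₂ = 7.9/10.7 = 0.7383, L₂ = ρ₂/(1-ρ₂) = λ/(μ₂-λ) = 7.9/2.80 = 2.8214
Total: L = L₁ + L₂ = 1.8372 + 2.8214 = 4.6586
W = L/λ = 4.6586/7.9 = 0.5897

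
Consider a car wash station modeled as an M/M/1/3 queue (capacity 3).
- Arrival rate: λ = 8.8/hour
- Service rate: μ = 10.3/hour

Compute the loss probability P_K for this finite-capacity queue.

ρ = λ/μ = 8.8/10.3 = 0.85437
P₀ = (1-ρ)/(1-ρ^(K+1)) = (1-0.85437)/(1-0.85437^4) = 0.14563/0.46718 = 0.3117
P_K = P₀×ρ^K = 0.3117 × 0.85437^3 = 0.3117 × 0.6236 = 0.1944
Blocking probability = 19.44%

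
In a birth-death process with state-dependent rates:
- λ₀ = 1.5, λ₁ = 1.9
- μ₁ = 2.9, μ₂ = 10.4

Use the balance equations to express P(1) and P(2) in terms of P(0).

Balance equations:
State 0: λ₀P₀ = μ₁P₁ → P₁ = (λ₀/μ₁)P₀ = (1.5/2.9)P₀ = 0.5172P₀
State 1: P₂ = (λ₀λ₁)/(μ₁μ₂)P₀ = (1.5×1.9)/(2.9×10.4)P₀ = 0.09450P₀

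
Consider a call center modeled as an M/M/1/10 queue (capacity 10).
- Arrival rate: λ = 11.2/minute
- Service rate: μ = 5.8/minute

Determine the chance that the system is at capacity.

ρ = λ/μ = 11.2/5.8 = 1.9310345
P₀ = (1-ρ)/(1-ρ^(K+1)) = (1-1.9310345)/(1-1.9310345^11) = -0.9310/-1391.1639 = 0.0006692
P_K = P₀×ρ^K = 0.0006692 × 1.9310345^10 = 0.0006692 × 720.9420 = 0.4825
Blocking probability = 48.25%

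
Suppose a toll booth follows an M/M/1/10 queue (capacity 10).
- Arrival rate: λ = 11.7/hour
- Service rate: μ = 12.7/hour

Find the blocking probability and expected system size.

ρ = λ/μ = 11.7/12.7 = 0.92126
P₀ = (1-ρ)/(1-ρ^(K+1)) = (1-0.92126)/(1-0.92126^11) = 0.07874/0.5943 = 0.1325
P_K = P₀×ρ^K = 0.1325 × 0.92126^10 = 0.1325 × 0.4404 = 0.05835
Blocking probability P_10 = 0.05835 (5.83%)
L = ρ[1 - (K+1)ρ^K + Kρ^(K+1)] / [(1-ρ)(1-ρ^(K+1))]
L = 0.92126 × (1 - 11×0.440374 + 10×0.405699) / ((1 - 0.92126) × (1 - 0.405699)) = 4.1909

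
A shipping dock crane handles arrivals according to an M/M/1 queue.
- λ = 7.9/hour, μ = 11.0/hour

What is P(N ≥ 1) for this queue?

ρ = λ/μ = 7.9/11.0 = 0.7182
P(N ≥ n) = ρⁿ
P(N ≥ 1) = 0.7182^1
P(N ≥ 1) = 0.7182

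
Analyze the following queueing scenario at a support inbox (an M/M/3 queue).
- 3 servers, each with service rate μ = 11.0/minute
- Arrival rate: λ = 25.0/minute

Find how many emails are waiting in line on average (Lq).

Traffic intensity: ρ = λ/(cμ) = 25.0/(3×11.0) = 0.7576
Since ρ = 0.7576 < 1, system is stable.
Offered load a = λ/μ = cρ = 25.0/11.0 = 2.2727
P₀ = [ Σₙ₌₀^2 aⁿ/n! + a^3/(3!(1-ρ)) ]⁻¹
Σ = a^0/0! + a^1/1! + a^2/2! = 1.00000 + 2.27273 + 2.58264 = 5.8554
a^3/(3!(1-ρ)) = 11.7393/(6 × 0.242424) = 8.0708
P₀ = 1/(5.8554 + 8.0708) = 0.07181
Lq = P₀·a^3·ρ / (3!(1-ρ)²) = 0.071807 × 11.7393 × 0.75758 / (6 × 0.058770) = 1.8111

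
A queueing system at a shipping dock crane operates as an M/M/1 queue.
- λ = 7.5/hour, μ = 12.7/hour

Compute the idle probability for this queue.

ρ = λ/μ = 7.5/12.7 = 0.5906
P(0) = 1 - ρ = 1 - 0.5906 = 0.4094
The server is idle 40.94% of the time.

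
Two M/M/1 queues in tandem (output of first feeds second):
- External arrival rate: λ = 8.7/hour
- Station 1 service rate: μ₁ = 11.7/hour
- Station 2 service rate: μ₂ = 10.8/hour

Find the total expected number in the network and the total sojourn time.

By Jackson's theorem, each station behaves as independent M/M/1.
Station 1: ρ₁ = 8.7/11.7 = 0.7436, L₁ = ρ₁/(1-ρ₁) = λ/(μ₁-λ) = 8.7/3.00 = 2.9000
Station 2: ρ₂ = 8.7/10.8 = 0.8056, L₂ = ρ₂/(1-ρ₂) = λ/(μ₂-λ) = 8.7/2.10 = 4.1429
Total: L = L₁ + L₂ = 2.9000 + 4.1429 = 7.0429
W = L/λ = 7.0429/8.7 = 0.8095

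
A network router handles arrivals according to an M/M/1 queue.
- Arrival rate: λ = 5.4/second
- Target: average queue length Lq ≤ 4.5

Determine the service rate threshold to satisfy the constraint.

For M/M/1: Lq = λ²/(μ(μ-λ))
Need Lq ≤ 4.5, i.e. μ(μ-λ) ≥ λ²/4.5
μ² - 5.4μ - 29.16/4.5 ≥ 0  →  μ² - 5.4μ - 6.4800 ≥ 0
Quadratic formula (positive root): μ = [λ + √(λ² + 4×6.4800)]/2
Discriminant: 29.16 + 4×6.4800 = 55.0800, √55.0800 = 7.4216
μ ≥ (5.4 + 7.4216)/2 = 6.4108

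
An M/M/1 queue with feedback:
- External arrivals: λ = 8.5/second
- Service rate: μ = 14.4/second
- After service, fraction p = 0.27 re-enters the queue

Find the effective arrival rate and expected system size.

Effective arrival rate: λ_eff = λ/(1-p) = 8.5/(1-0.27) = 8.5/0.73 = 11.6438
ρ = λ_eff/μ = 11.6438/14.4 = 0.8086
L = ρ/(1-ρ) = 0.8086/(1-0.8086) = 4.2247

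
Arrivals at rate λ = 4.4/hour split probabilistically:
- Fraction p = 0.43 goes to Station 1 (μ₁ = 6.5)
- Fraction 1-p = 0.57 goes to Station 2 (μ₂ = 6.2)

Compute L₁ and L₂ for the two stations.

Effective rates: λ₁ = 4.4×0.43 = 1.892, λ₂ = 4.4×0.57 = 2.508
Station 1: ρ₁ = 1.892/6.5 = 0.2911, L₁ = ρ₁/(1-ρ₁) = 0.2911/(1-0.2911) = 0.4106
Station 2: ρ₂ = 2.508/6.2 = 0.4045, L₂ = ρ₂/(1-ρ₂) = 0.4045/(1-0.4045) = 0.6793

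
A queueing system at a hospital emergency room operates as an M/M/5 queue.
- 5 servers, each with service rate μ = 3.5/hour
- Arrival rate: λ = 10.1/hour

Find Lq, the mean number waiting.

Traffic intensity: ρ = λ/(cμ) = 10.1/(5×3.5) = 0.5771
Since ρ = 0.5771 < 1, system is stable.
Offered load a = λ/μ = cρ = 10.1/3.5 = 2.8857
P₀ = [ Σₙ₌₀^4 aⁿ/n! + a^5/(5!(1-ρ)) ]⁻¹
Σ = a^0/0! + a^1/1! + a^2/2! + a^3/3! + a^4/4! = 1.00000 + 2.88571 + 4.16367 + 4.00506 + 2.88936 = 14.9438
a^5/(5!(1-ρ)) = 200.1090/(120 × 0.42286) = 3.9436
P₀ = 1/(14.9438 + 3.9436) = 0.05295
Lq = P₀·a^5·ρ / (5!(1-ρ)²) = 0.05295 × 200.1090 × 0.5771 / (120 × 0.1788) = 0.2850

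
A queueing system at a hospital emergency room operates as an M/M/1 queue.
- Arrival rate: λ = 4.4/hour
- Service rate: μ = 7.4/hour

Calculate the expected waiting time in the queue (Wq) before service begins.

First, compute utilization: ρ = λ/μ = 4.4/7.4 = 0.5946
For M/M/1: Wq = λ/(μ(μ-λ))
Wq = 4.4/(7.4 × (7.4-4.4))
Wq = 4.4/(7.4 × 3.00)
Wq = 0.1982 hours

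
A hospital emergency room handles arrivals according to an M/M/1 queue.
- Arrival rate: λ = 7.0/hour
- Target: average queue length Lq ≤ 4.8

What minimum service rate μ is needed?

For M/M/1: Lq = λ²/(μ(μ-λ))
Need Lq ≤ 4.8, i.e. μ(μ-λ) ≥ λ²/4.8
μ² - 7.0μ - 49.00/4.8 ≥ 0  →  μ² - 7.0μ - 10.20833 ≥ 0
Quadratic formula (positive root): μ = [λ + √(λ² + 4×10.20833)]/2
Discriminant: 49.00 + 4×10.20833 = 89.8333, √89.8333 = 9.4780
μ ≥ (7.0 + 9.4780)/2 = 8.2390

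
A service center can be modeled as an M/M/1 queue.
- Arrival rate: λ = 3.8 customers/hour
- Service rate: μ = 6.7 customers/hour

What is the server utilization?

Server utilization: ρ = λ/μ
ρ = 3.8/6.7 = 0.5672
The server is busy 56.72% of the time.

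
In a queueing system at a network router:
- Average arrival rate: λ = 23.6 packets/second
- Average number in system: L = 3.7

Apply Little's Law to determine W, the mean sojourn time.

Little's Law: L = λW, so W = L/λ
W = 3.7/23.6 = 0.1568 seconds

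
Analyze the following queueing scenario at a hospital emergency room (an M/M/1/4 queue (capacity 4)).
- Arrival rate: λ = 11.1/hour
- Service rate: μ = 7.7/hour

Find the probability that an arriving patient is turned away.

ρ = λ/μ = 11.1/7.7 = 1.4416
P₀ = (1-ρ)/(1-ρ^(K+1)) = (1-1.4416)/(1-1.4416^5) = -0.4416/-5.2262 = 0.08450
P_K = P₀×ρ^K = 0.084497 × 1.4416^4 = 0.084497 × 4.3190 = 0.3649
Blocking probability = 36.49%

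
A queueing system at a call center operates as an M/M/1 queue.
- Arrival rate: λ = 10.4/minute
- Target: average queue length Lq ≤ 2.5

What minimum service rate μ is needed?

For M/M/1: Lq = λ²/(μ(μ-λ))
Need Lq ≤ 2.5, i.e. μ(μ-λ) ≥ λ²/2.5
μ² - 10.4μ - 108.16/2.5 ≥ 0  →  μ² - 10.4μ - 43.2640 ≥ 0
Quadratic formula (positive root): μ = [λ + √(λ² + 4×43.2640)]/2
Discriminant: 108.16 + 4×43.2640 = 281.2160, √281.2160 = 16.7695
μ ≥ (10.4 + 16.7695)/2 = 13.5847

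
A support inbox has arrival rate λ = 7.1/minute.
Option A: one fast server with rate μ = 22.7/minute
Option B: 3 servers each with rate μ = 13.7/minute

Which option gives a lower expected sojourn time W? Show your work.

Option A: single server μ = 22.7 (M/M/1)
  ρ_A = 7.1/22.7 = 0.3128
  W_A = 1/(μ-λ) = 1/(22.7-7.1) = 1/15.60 = 0.06410

Option B: 3 servers μ = 13.7 (M/M/3)
  ρ_B = λ/(cμ) = 7.1/(3×13.7) = 0.1727
  Offered load a = λ/μ = cρ = 7.1/13.7 = 0.5182
  P₀ = [ Σₙ₌₀^2 aⁿ/n! + a^3/(3!(1-ρ)) ]⁻¹
  Σ = a^0/0! + a^1/1! + a^2/2! = 1.0000 + 0.5182 + 0.1343 = 1.6525
  a^3/(3!(1-ρ)) = 0.1392/(6 × 0.8273) = 0.02804
  P₀ = 1/(1.6525 + 0.02804) = 0.5950
  Lq = P₀·a^3·ρ / (3!(1-ρ)²) = 0.59503 × 0.13919 × 0.17275 / (6 × 0.68434) = 0.003485
  Wq_B = Lq/λ = 0.003485/7.1 = 0.0004908
  W_B = Wq_B + 1/μ = 0.0004908 + 0.07299 = 0.07348

Since W_A = 0.06410 < W_B = 0.07348, Option A (single fast server) has the shorter time in system.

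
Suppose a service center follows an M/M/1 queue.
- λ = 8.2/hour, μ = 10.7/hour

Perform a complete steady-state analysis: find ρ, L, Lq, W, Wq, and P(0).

Step 1: ρ = λ/μ = 8.2/10.7 = 0.7664
Step 2: L = λ/(μ-λ) = 8.2/2.50 = 3.2800
Step 3: Lq = λ²/(μ(μ-λ)) = 67.24/(10.7×2.50) = 2.5136
Step 4: W = 1/(μ-λ) = 1/2.50 = 0.4000
Step 5: Wq = λ/(μ(μ-λ)) = 8.2/(10.7×2.50) = 0.3065
Step 6: P(0) = 1-ρ = 0.2336
Verify: L = λW = 8.2×0.4000 = 3.2800 ✔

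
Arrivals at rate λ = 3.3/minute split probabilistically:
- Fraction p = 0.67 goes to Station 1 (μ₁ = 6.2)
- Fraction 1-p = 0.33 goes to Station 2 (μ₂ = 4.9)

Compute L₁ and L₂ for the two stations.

Effective rates: λ₁ = 3.3×0.67 = 2.211, λ₂ = 3.3×0.33 = 1.089
Station 1: ρ₁ = 2.211/6.2 = 0.35661, L₁ = ρ₁/(1-ρ₁) = 0.35661/(1-0.35661) = 0.5543
Station 2: ρ₂ = 1.089/4.9 = 0.222245, L₂ = ρ₂/(1-ρ₂) = 0.222245/(1-0.222245) = 0.2858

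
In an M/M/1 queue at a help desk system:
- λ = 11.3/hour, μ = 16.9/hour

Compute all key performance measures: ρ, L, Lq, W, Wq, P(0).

Step 1: ρ = λ/μ = 11.3/16.9 = 0.6686
Step 2: L = λ/(μ-λ) = 11.3/5.60 = 2.0179
Step 3: Lq = λ²/(μ(μ-λ)) = 127.69/(16.9×5.60) = 1.3492
Step 4: W = 1/(μ-λ) = 1/5.60 = 0.178571
Step 5: Wq = λ/(μ(μ-λ)) = 11.3/(16.9×5.60) = 0.1194
Step 6: P(0) = 1-ρ = 0.3314
Verify: L = λW = 11.3×0.178571 = 2.0179 ✔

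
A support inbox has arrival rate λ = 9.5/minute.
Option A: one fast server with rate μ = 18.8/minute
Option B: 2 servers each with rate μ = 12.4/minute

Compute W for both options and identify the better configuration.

Option A: single server μ = 18.8 (M/M/1)
  ρ_A = 9.5/18.8 = 0.5053
  W_A = 1/(μ-λ) = 1/(18.8-9.5) = 1/9.30 = 0.1075

Option B: 2 servers μ = 12.4 (M/M/2)
  ρ_B = λ/(cμ) = 9.5/(2×12.4) = 0.3831
  Offered load a = λ/μ = cρ = 9.5/12.4 = 0.7661
  P₀ = [ Σₙ₌₀^1 aⁿ/n! + a^2/(2!(1-ρ)) ]⁻¹
  Σ = a^0/0! + a^1/1! = 1.0000 + 0.7661 = 1.7661
  a^2/(2!(1-ρ)) = 0.58695/(2 × 0.61694) = 0.4757
  P₀ = 1/(1.7661 + 0.4757) = 0.4461
  Lq = P₀·a^2·ρ / (2!(1-ρ)²) = 0.4461 × 0.5870 × 0.3831 / (2 × 0.3806) = 0.1318
  Wq_B = Lq/λ = 0.131754/9.5 = 0.013869
  W_B = Wq_B + 1/μ = 0.013869 + 0.080645 = 0.09451

Since W_B = 0.09451 < W_A = 0.1075, Option B (multiple servers) has the shorter time in system.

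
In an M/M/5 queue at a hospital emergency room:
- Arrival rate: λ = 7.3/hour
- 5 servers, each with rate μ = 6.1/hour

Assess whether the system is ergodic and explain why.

Stability requires ρ = λ/(cμ) < 1
ρ = 7.3/(5 × 6.1) = 7.3/30.50 = 0.2393
Since 0.2393 < 1, the system is STABLE.
The servers are busy 23.93% of the time.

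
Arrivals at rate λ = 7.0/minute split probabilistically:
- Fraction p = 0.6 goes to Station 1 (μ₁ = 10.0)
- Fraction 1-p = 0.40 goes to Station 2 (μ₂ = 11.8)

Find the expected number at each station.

Effective rates: λ₁ = 7.0×0.6 = 4.2, λ₂ = 7.0×0.40 = 2.8
Station 1: ρ₁ = 4.2/10.0 = 0.4200, L₁ = ρ₁/(1-ρ₁) = 0.4200/(1-0.4200) = 0.7241
Station 2: ρ₂ = 2.8/11.8 = 0.2373, L₂ = ρ₂/(1-ρ₂) = 0.2373/(1-0.2373) = 0.3111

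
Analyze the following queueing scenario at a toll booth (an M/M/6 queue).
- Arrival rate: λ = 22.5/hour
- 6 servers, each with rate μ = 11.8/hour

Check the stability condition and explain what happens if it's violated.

Stability requires ρ = λ/(cμ) < 1
ρ = 22.5/(6 × 11.8) = 22.5/70.80 = 0.3178
Since 0.3178 < 1, the system is STABLE.
The servers are busy 31.78% of the time.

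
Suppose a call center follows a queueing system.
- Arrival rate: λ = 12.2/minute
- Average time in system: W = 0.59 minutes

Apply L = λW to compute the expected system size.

Little's Law: L = λW
L = 12.2 × 0.59 = 7.1980 calls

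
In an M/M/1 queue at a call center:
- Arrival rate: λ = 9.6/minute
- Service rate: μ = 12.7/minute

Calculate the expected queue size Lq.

ρ = λ/μ = 9.6/12.7 = 0.7559
For M/M/1: Lq = λ²/(μ(μ-λ))
Lq = 92.16/(12.7 × 3.10)
Lq = 2.3409 calls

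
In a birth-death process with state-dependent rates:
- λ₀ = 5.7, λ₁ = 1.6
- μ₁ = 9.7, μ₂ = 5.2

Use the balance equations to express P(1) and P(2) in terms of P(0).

Balance equations:
State 0: λ₀P₀ = μ₁P₁ → P₁ = (λ₀/μ₁)P₀ = (5.7/9.7)P₀ = 0.5876P₀
State 1: P₂ = (λ₀λ₁)/(μ₁μ₂)P₀ = (5.7×1.6)/(9.7×5.2)P₀ = 0.1808P₀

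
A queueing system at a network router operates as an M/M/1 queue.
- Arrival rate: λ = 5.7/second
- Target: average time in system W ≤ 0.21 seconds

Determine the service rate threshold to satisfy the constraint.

For M/M/1: W = 1/(μ-λ)
Need W ≤ 0.21, so 1/(μ-λ) ≤ 0.21
μ - λ ≥ 1/0.21 = 4.7619
μ ≥ 5.7 + 4.7619 = 10.4619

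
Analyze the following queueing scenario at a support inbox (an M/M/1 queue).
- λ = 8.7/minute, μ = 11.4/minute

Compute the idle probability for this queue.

ρ = λ/μ = 8.7/11.4 = 0.7632
P(0) = 1 - ρ = 1 - 0.7632 = 0.2368
The server is idle 23.68% of the time.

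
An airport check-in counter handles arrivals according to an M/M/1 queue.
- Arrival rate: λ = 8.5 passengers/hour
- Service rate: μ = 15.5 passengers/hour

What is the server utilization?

Server utilization: ρ = λ/μ
ρ = 8.5/15.5 = 0.5484
The server is busy 54.84% of the time.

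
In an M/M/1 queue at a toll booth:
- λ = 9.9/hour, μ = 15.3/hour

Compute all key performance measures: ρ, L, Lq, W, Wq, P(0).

Step 1: ρ = λ/μ = 9.9/15.3 = 0.6471
Step 2: L = λ/(μ-λ) = 9.9/5.40 = 1.8333
Step 3: Lq = λ²/(μ(μ-λ)) = 98.01/(15.3×5.40) = 1.1863
Step 4: W = 1/(μ-λ) = 1/5.40 = 0.185185
Step 5: Wq = λ/(μ(μ-λ)) = 9.9/(15.3×5.40) = 0.1198
Step 6: P(0) = 1-ρ = 0.3529
Verify: L = λW = 9.9×0.185185 = 1.8333 ✔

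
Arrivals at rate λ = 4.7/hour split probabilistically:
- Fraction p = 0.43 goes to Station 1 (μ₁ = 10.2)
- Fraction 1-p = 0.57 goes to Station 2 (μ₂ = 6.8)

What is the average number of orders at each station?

Effective rates: λ₁ = 4.7×0.43 = 2.021, λ₂ = 4.7×0.57 = 2.679
Station 1: ρ₁ = 2.021/10.2 = 0.19814, L₁ = ρ₁/(1-ρ₁) = 0.19814/(1-0.19814) = 0.2471
Station 2: ρ₂ = 2.679/6.8 = 0.39397, L₂ = ρ₂/(1-ρ₂) = 0.39397/(1-0.39397) = 0.6501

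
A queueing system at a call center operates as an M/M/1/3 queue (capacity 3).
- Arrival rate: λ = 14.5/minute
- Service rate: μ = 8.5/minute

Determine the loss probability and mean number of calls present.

ρ = λ/μ = 14.5/8.5 = 1.7059
P₀ = (1-ρ)/(1-ρ^(K+1)) = (1-1.7059)/(1-1.7059^4) = -0.705900/-7.46865 = 0.09452
P_K = P₀×ρ^K = 0.09452 × 1.7059^3 = 0.09452 × 4.9643 = 0.4692
Blocking probability P_3 = 0.4692 (46.92%)
L = ρ[1 - (K+1)ρ^K + Kρ^(K+1)] / [(1-ρ)(1-ρ^(K+1))]
L = 1.7059 × (1 - 4×4.96433 + 3×8.46865) / ((1 - 1.7059) × (1 - 8.46865)) = 2.1189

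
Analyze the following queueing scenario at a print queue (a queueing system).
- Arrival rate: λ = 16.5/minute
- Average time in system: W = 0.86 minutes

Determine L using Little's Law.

Little's Law: L = λW
L = 16.5 × 0.86 = 14.1900 jobs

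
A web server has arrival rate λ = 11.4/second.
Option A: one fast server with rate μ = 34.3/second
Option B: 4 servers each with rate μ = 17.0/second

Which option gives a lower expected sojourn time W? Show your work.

Option A: single server μ = 34.3 (M/M/1)
  ρ_A = 11.4/34.3 = 0.3324
  W_A = 1/(μ-λ) = 1/(34.3-11.4) = 1/22.90 = 0.04367

Option B: 4 servers μ = 17.0 (M/M/4)
  ρ_B = λ/(cμ) = 11.4/(4×17.0) = 0.1676
  Offered load a = λ/μ = cρ = 11.4/17.0 = 0.6706
  P₀ = [ Σₙ₌₀^3 aⁿ/n! + a^4/(4!(1-ρ)) ]⁻¹
  Σ = a^0/0! + a^1/1! + a^2/2! + a^3/3! = 1.0000 + 0.6706 + 0.2248 + 0.05026 = 1.9457
  a^4/(4!(1-ρ)) = 0.2022/(24 × 0.8324) = 0.01012
  P₀ = 1/(1.9457 + 0.01012) = 0.5113
  Lq = P₀·a^4·ρ / (4!(1-ρ)²) = 0.5113 × 0.2022 × 0.1676 / (24 × 0.6928) = 0.001042
  Wq_B = Lq/λ = 0.0010425/11.4 = 0.00009145
  W_B = Wq_B + 1/μ = 0.00009145 + 0.05882 = 0.05891

Since W_A = 0.04367 < W_B = 0.05891, Option A (single fast server) has the shorter time in system.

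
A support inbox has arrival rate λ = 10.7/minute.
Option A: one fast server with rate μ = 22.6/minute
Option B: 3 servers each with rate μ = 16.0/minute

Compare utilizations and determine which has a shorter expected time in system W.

Option A: single server μ = 22.6 (M/M/1)
  ρ_A = 10.7/22.6 = 0.4735
  W_A = 1/(μ-λ) = 1/(22.6-10.7) = 1/11.90 = 0.08403

Option B: 3 servers μ = 16.0 (M/M/3)
  ρ_B = λ/(cμ) = 10.7/(3×16.0) = 0.2229
  Offered load a = λ/μ = cρ = 10.7/16.0 = 0.6687
  P₀ = [ Σₙ₌₀^2 aⁿ/n! + a^3/(3!(1-ρ)) ]⁻¹
  Σ = a^0/0! + a^1/1! + a^2/2! = 1.0000 + 0.66875 + 0.22361 = 1.8924
  a^3/(3!(1-ρ)) = 0.2991/(6 × 0.7771) = 0.06415
  P₀ = 1/(1.8924 + 0.06415) = 0.5111
  Lq = P₀·a^3·ρ / (3!(1-ρ)²) = 0.51111 × 0.29908 × 0.22292 / (6 × 0.60386) = 0.009405
  Wq_B = Lq/λ = 0.009405/10.7 = 0.0008790
  W_B = Wq_B + 1/μ = 0.0008790 + 0.06250 = 0.06338

Since W_B = 0.06338 < W_A = 0.08403, Option B (multiple servers) has the shorter time in system.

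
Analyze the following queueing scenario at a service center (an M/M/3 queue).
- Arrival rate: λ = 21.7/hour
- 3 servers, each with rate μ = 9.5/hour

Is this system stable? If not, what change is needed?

Stability requires ρ = λ/(cμ) < 1
ρ = 21.7/(3 × 9.5) = 21.7/28.50 = 0.7614
Since 0.7614 < 1, the system is STABLE.
The servers are busy 76.14% of the time.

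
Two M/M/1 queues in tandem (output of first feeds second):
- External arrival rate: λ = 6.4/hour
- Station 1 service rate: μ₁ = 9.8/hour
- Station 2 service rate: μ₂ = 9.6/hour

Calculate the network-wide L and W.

By Jackson's theorem, each station behaves as independent M/M/1.
Station 1: ρ₁ = 6.4/9.8 = 0.6531, L₁ = ρ₁/(1-ρ₁) = λ/(μ₁-λ) = 6.4/3.40 = 1.8824
Station 2: ρ₂ = 6.4/9.6 = 0.6667, L₂ = ρ₂/(1-ρ₂) = λ/(μ₂-λ) = 6.4/3.20 = 2.0000
Total: L = L₁ + L₂ = 1.8824 + 2.0000 = 3.8824
W = L/λ = 3.8824/6.4 = 0.6066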